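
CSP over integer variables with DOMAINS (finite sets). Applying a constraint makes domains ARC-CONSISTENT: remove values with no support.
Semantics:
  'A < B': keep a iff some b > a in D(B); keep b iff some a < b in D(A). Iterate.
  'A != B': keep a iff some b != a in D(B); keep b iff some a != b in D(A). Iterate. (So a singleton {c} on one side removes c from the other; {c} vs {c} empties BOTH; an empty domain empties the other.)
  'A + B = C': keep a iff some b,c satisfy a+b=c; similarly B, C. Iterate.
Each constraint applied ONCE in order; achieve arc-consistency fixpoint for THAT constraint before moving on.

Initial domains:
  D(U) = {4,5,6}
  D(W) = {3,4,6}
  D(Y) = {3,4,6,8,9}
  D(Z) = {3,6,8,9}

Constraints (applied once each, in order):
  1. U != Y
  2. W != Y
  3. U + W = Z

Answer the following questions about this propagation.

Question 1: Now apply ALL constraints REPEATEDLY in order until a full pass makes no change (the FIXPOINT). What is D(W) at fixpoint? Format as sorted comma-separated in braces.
Answer: {3,4}

Derivation:
pass 0 (initial): D(W)={3,4,6}
pass 1: W {3,4,6}->{3,4}; Z {3,6,8,9}->{8,9}
pass 2: no change
Fixpoint after 2 passes: D(W) = {3,4}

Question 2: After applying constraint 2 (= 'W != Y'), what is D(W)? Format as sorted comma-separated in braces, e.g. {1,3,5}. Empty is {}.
Answer: {3,4,6}

Derivation:
Constraint 1 (U != Y) on D(U)={4,5,6} D(Y)={3,4,6,8,9}: no change
Constraint 2 (W != Y) on D(W)={3,4,6} D(Y)={3,4,6,8,9}: no change
So after constraint 2: D(W) = {3,4,6}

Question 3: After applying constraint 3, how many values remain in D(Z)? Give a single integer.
Answer: 2

Derivation:
Constraint 1 (U != Y) on D(U)={4,5,6} D(Y)={3,4,6,8,9}: no change
Constraint 2 (W != Y) on D(W)={3,4,6} D(Y)={3,4,6,8,9}: no change
Constraint 3 (U + W = Z) on D(U)={4,5,6} D(W)={3,4,6} D(Z)={3,6,8,9}: W {3,4,6}->{3,4}; Z {3,6,8,9}->{8,9}
So after constraint 3: D(Z)={8,9}, size = 2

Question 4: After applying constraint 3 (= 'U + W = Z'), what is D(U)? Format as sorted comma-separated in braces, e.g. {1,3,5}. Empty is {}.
Constraint 1 (U != Y) on D(U)={4,5,6} D(Y)={3,4,6,8,9}: no change
Constraint 2 (W != Y) on D(W)={3,4,6} D(Y)={3,4,6,8,9}: no change
Constraint 3 (U + W = Z) on D(U)={4,5,6} D(W)={3,4,6} D(Z)={3,6,8,9}: W {3,4,6}->{3,4}; Z {3,6,8,9}->{8,9}
So after constraint 3: D(U) = {4,5,6}

Answer: {4,5,6}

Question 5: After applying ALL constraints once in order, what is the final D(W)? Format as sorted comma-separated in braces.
Answer: {3,4}

Derivation:
Constraint 1 (U != Y) on D(U)={4,5,6} D(Y)={3,4,6,8,9}: no change
Constraint 2 (W != Y) on D(W)={3,4,6} D(Y)={3,4,6,8,9}: no change
Constraint 3 (U + W = Z) on D(U)={4,5,6} D(W)={3,4,6} D(Z)={3,6,8,9}: W {3,4,6}->{3,4}; Z {3,6,8,9}->{8,9}
So after all 3 constraints: D(W) = {3,4}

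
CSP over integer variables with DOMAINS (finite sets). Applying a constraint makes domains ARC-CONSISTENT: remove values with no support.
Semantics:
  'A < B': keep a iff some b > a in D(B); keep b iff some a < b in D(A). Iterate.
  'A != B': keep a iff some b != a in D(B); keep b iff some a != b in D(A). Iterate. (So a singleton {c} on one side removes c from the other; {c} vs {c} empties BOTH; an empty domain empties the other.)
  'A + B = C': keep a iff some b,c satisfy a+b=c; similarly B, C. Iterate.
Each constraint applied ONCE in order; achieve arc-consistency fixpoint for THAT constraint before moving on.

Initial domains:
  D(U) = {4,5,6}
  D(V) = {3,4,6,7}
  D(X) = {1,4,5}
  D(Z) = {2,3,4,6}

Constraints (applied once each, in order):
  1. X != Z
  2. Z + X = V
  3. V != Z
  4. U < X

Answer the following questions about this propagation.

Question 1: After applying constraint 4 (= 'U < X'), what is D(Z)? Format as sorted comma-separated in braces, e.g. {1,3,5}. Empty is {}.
Answer: {2,3,6}

Derivation:
Constraint 1 (X != Z) on D(X)={1,4,5} D(Z)={2,3,4,6}: no change
Constraint 2 (Z + X = V) on D(Z)={2,3,4,6} D(X)={1,4,5} D(V)={3,4,6,7}: Z {2,3,4,6}->{2,3,6}
Constraint 3 (V != Z) on D(V)={3,4,6,7} D(Z)={2,3,6}: no change
Constraint 4 (U < X) on D(U)={4,5,6} D(X)={1,4,5}: U {4,5,6}->{4}; X {1,4,5}->{5}
So after constraint 4: D(Z) = {2,3,6}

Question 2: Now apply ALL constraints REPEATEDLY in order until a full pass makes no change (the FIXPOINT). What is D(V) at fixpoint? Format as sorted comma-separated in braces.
pass 0 (initial): D(V)={3,4,6,7}
pass 1: U {4,5,6}->{4}; X {1,4,5}->{5}; Z {2,3,4,6}->{2,3,6}
pass 2: V {3,4,6,7}->{7}; Z {2,3,6}->{2}
pass 3: no change
Fixpoint after 3 passes: D(V) = {7}

Answer: {7}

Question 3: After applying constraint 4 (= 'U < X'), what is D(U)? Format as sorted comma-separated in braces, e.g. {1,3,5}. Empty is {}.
Answer: {4}

Derivation:
Constraint 1 (X != Z) on D(X)={1,4,5} D(Z)={2,3,4,6}: no change
Constraint 2 (Z + X = V) on D(Z)={2,3,4,6} D(X)={1,4,5} D(V)={3,4,6,7}: Z {2,3,4,6}->{2,3,6}
Constraint 3 (V != Z) on D(V)={3,4,6,7} D(Z)={2,3,6}: no change
Constraint 4 (U < X) on D(U)={4,5,6} D(X)={1,4,5}: U {4,5,6}->{4}; X {1,4,5}->{5}
So after constraint 4: D(U) = {4}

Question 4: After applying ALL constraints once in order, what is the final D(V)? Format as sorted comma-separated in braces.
Answer: {3,4,6,7}

Derivation:
Constraint 1 (X != Z) on D(X)={1,4,5} D(Z)={2,3,4,6}: no change
Constraint 2 (Z + X = V) on D(Z)={2,3,4,6} D(X)={1,4,5} D(V)={3,4,6,7}: Z {2,3,4,6}->{2,3,6}
Constraint 3 (V != Z) on D(V)={3,4,6,7} D(Z)={2,3,6}: no change
Constraint 4 (U < X) on D(U)={4,5,6} D(X)={1,4,5}: U {4,5,6}->{4}; X {1,4,5}->{5}
So after all 4 constraints: D(V) = {3,4,6,7}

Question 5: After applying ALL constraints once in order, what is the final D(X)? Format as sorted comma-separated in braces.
Constraint 1 (X != Z) on D(X)={1,4,5} D(Z)={2,3,4,6}: no change
Constraint 2 (Z + X = V) on D(Z)={2,3,4,6} D(X)={1,4,5} D(V)={3,4,6,7}: Z {2,3,4,6}->{2,3,6}
Constraint 3 (V != Z) on D(V)={3,4,6,7} D(Z)={2,3,6}: no change
Constraint 4 (U < X) on D(U)={4,5,6} D(X)={1,4,5}: U {4,5,6}->{4}; X {1,4,5}->{5}
So after all 4 constraints: D(X) = {5}

Answer: {5}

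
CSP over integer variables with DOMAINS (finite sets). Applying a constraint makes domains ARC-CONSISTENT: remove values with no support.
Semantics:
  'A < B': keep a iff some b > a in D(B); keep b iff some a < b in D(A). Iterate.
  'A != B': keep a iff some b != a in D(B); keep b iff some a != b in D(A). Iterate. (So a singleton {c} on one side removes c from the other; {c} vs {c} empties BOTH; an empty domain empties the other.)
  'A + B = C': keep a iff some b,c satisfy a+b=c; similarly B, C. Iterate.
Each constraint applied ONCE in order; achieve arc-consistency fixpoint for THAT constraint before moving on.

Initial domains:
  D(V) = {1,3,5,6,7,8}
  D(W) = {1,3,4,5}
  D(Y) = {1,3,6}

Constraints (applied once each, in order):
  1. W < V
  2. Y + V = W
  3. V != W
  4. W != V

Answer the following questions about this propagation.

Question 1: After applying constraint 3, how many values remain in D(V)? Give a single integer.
Answer: 1

Derivation:
Constraint 1 (W < V) on D(W)={1,3,4,5} D(V)={1,3,5,6,7,8}: V {1,3,5,6,7,8}->{3,5,6,7,8}
Constraint 2 (Y + V = W) on D(Y)={1,3,6} D(V)={3,5,6,7,8} D(W)={1,3,4,5}: Y {1,3,6}->{1}; V {3,5,6,7,8}->{3}; W {1,3,4,5}->{4}
Constraint 3 (V != W) on D(V)={3} D(W)={4}: no change
So after constraint 3: D(V)={3}, size = 1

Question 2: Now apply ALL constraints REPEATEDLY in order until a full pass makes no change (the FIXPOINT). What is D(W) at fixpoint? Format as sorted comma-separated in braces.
Answer: {}

Derivation:
pass 0 (initial): D(W)={1,3,4,5}
pass 1: V {1,3,5,6,7,8}->{3}; W {1,3,4,5}->{4}; Y {1,3,6}->{1}
pass 2: V {3}->{}; W {4}->{}; Y {1}->{}
pass 3: no change
Fixpoint after 3 passes: D(W) = {}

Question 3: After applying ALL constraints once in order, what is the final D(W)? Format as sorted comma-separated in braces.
Answer: {4}

Derivation:
Constraint 1 (W < V) on D(W)={1,3,4,5} D(V)={1,3,5,6,7,8}: V {1,3,5,6,7,8}->{3,5,6,7,8}
Constraint 2 (Y + V = W) on D(Y)={1,3,6} D(V)={3,5,6,7,8} D(W)={1,3,4,5}: Y {1,3,6}->{1}; V {3,5,6,7,8}->{3}; W {1,3,4,5}->{4}
Constraint 3 (V != W) on D(V)={3} D(W)={4}: no change
Constraint 4 (W != V) on D(W)={4} D(V)={3}: no change
So after all 4 constraints: D(W) = {4}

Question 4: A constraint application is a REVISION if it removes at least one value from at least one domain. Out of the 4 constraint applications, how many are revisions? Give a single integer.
Answer: 2

Derivation:
Constraint 1 (W < V) on D(W)={1,3,4,5} D(V)={1,3,5,6,7,8}: V {1,3,5,6,7,8}->{3,5,6,7,8} => REVISION
Constraint 2 (Y + V = W) on D(Y)={1,3,6} D(V)={3,5,6,7,8} D(W)={1,3,4,5}: Y {1,3,6}->{1}; V {3,5,6,7,8}->{3}; W {1,3,4,5}->{4} => REVISION
Constraint 3 (V != W) on D(V)={3} D(W)={4}: no change => not a revision
Constraint 4 (W != V) on D(W)={4} D(V)={3}: no change => not a revision
Total revisions = 2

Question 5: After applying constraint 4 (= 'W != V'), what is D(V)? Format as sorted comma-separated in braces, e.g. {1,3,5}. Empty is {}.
Constraint 1 (W < V) on D(W)={1,3,4,5} D(V)={1,3,5,6,7,8}: V {1,3,5,6,7,8}->{3,5,6,7,8}
Constraint 2 (Y + V = W) on D(Y)={1,3,6} D(V)={3,5,6,7,8} D(W)={1,3,4,5}: Y {1,3,6}->{1}; V {3,5,6,7,8}->{3}; W {1,3,4,5}->{4}
Constraint 3 (V != W) on D(V)={3} D(W)={4}: no change
Constraint 4 (W != V) on D(W)={4} D(V)={3}: no change
So after constraint 4: D(V) = {3}

Answer: {3}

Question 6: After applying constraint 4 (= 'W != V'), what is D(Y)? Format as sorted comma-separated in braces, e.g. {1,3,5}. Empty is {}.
Answer: {1}

Derivation:
Constraint 1 (W < V) on D(W)={1,3,4,5} D(V)={1,3,5,6,7,8}: V {1,3,5,6,7,8}->{3,5,6,7,8}
Constraint 2 (Y + V = W) on D(Y)={1,3,6} D(V)={3,5,6,7,8} D(W)={1,3,4,5}: Y {1,3,6}->{1}; V {3,5,6,7,8}->{3}; W {1,3,4,5}->{4}
Constraint 3 (V != W) on D(V)={3} D(W)={4}: no change
Constraint 4 (W != V) on D(W)={4} D(V)={3}: no change
So after constraint 4: D(Y) = {1}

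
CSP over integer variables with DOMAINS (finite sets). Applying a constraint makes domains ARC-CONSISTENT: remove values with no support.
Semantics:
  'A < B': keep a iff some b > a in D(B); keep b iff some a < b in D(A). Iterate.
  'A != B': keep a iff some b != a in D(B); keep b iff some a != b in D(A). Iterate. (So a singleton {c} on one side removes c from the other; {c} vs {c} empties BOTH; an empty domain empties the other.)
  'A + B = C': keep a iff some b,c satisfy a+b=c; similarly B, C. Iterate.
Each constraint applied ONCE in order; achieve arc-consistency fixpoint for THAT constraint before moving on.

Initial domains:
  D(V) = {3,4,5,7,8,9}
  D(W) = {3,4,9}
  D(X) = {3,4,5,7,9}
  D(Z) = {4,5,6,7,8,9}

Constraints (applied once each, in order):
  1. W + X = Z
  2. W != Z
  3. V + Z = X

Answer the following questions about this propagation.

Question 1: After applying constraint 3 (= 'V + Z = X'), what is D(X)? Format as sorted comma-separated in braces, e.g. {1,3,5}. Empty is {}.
Answer: {}

Derivation:
Constraint 1 (W + X = Z) on D(W)={3,4,9} D(X)={3,4,5,7,9} D(Z)={4,5,6,7,8,9}: W {3,4,9}->{3,4}; X {3,4,5,7,9}->{3,4,5}; Z {4,5,6,7,8,9}->{6,7,8,9}
Constraint 2 (W != Z) on D(W)={3,4} D(Z)={6,7,8,9}: no change
Constraint 3 (V + Z = X) on D(V)={3,4,5,7,8,9} D(Z)={6,7,8,9} D(X)={3,4,5}: V {3,4,5,7,8,9}->{}; Z {6,7,8,9}->{}; X {3,4,5}->{}
So after constraint 3: D(X) = {}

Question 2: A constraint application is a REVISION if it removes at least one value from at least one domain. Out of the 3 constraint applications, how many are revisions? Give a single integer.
Answer: 2

Derivation:
Constraint 1 (W + X = Z) on D(W)={3,4,9} D(X)={3,4,5,7,9} D(Z)={4,5,6,7,8,9}: W {3,4,9}->{3,4}; X {3,4,5,7,9}->{3,4,5}; Z {4,5,6,7,8,9}->{6,7,8,9} => REVISION
Constraint 2 (W != Z) on D(W)={3,4} D(Z)={6,7,8,9}: no change => not a revision
Constraint 3 (V + Z = X) on D(V)={3,4,5,7,8,9} D(Z)={6,7,8,9} D(X)={3,4,5}: V {3,4,5,7,8,9}->{}; Z {6,7,8,9}->{}; X {3,4,5}->{} => REVISION
Total revisions = 2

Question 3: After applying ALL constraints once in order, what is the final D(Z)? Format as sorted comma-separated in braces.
Answer: {}

Derivation:
Constraint 1 (W + X = Z) on D(W)={3,4,9} D(X)={3,4,5,7,9} D(Z)={4,5,6,7,8,9}: W {3,4,9}->{3,4}; X {3,4,5,7,9}->{3,4,5}; Z {4,5,6,7,8,9}->{6,7,8,9}
Constraint 2 (W != Z) on D(W)={3,4} D(Z)={6,7,8,9}: no change
Constraint 3 (V + Z = X) on D(V)={3,4,5,7,8,9} D(Z)={6,7,8,9} D(X)={3,4,5}: V {3,4,5,7,8,9}->{}; Z {6,7,8,9}->{}; X {3,4,5}->{}
So after all 3 constraints: D(Z) = {}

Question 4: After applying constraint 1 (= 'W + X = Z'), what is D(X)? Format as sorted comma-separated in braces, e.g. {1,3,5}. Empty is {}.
Constraint 1 (W + X = Z) on D(W)={3,4,9} D(X)={3,4,5,7,9} D(Z)={4,5,6,7,8,9}: W {3,4,9}->{3,4}; X {3,4,5,7,9}->{3,4,5}; Z {4,5,6,7,8,9}->{6,7,8,9}
So after constraint 1: D(X) = {3,4,5}

Answer: {3,4,5}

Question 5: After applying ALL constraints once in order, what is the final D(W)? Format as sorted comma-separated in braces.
Constraint 1 (W + X = Z) on D(W)={3,4,9} D(X)={3,4,5,7,9} D(Z)={4,5,6,7,8,9}: W {3,4,9}->{3,4}; X {3,4,5,7,9}->{3,4,5}; Z {4,5,6,7,8,9}->{6,7,8,9}
Constraint 2 (W != Z) on D(W)={3,4} D(Z)={6,7,8,9}: no change
Constraint 3 (V + Z = X) on D(V)={3,4,5,7,8,9} D(Z)={6,7,8,9} D(X)={3,4,5}: V {3,4,5,7,8,9}->{}; Z {6,7,8,9}->{}; X {3,4,5}->{}
So after all 3 constraints: D(W) = {3,4}

Answer: {3,4}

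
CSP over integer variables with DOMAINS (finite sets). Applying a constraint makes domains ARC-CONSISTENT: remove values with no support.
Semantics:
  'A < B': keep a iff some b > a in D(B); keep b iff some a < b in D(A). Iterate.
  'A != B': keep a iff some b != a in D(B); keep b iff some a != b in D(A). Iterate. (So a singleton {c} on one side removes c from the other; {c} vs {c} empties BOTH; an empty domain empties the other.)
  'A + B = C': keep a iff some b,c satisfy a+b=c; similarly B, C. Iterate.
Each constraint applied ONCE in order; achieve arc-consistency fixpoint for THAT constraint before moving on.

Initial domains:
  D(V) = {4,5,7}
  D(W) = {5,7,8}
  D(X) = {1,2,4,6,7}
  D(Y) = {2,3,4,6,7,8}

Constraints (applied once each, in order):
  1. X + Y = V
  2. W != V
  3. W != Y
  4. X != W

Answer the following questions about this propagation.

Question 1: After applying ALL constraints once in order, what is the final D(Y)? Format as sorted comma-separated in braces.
Constraint 1 (X + Y = V) on D(X)={1,2,4,6,7} D(Y)={2,3,4,6,7,8} D(V)={4,5,7}: X {1,2,4,6,7}->{1,2,4}; Y {2,3,4,6,7,8}->{2,3,4,6}
Constraint 2 (W != V) on D(W)={5,7,8} D(V)={4,5,7}: no change
Constraint 3 (W != Y) on D(W)={5,7,8} D(Y)={2,3,4,6}: no change
Constraint 4 (X != W) on D(X)={1,2,4} D(W)={5,7,8}: no change
So after all 4 constraints: D(Y) = {2,3,4,6}

Answer: {2,3,4,6}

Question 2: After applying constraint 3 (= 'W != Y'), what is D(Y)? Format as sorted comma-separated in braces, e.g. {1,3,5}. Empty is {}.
Constraint 1 (X + Y = V) on D(X)={1,2,4,6,7} D(Y)={2,3,4,6,7,8} D(V)={4,5,7}: X {1,2,4,6,7}->{1,2,4}; Y {2,3,4,6,7,8}->{2,3,4,6}
Constraint 2 (W != V) on D(W)={5,7,8} D(V)={4,5,7}: no change
Constraint 3 (W != Y) on D(W)={5,7,8} D(Y)={2,3,4,6}: no change
So after constraint 3: D(Y) = {2,3,4,6}

Answer: {2,3,4,6}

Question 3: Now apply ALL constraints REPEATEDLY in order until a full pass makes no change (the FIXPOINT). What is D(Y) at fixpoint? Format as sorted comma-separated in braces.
Answer: {2,3,4,6}

Derivation:
pass 0 (initial): D(Y)={2,3,4,6,7,8}
pass 1: X {1,2,4,6,7}->{1,2,4}; Y {2,3,4,6,7,8}->{2,3,4,6}
pass 2: no change
Fixpoint after 2 passes: D(Y) = {2,3,4,6}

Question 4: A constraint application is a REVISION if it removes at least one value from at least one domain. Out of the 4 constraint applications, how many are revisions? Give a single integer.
Constraint 1 (X + Y = V) on D(X)={1,2,4,6,7} D(Y)={2,3,4,6,7,8} D(V)={4,5,7}: X {1,2,4,6,7}->{1,2,4}; Y {2,3,4,6,7,8}->{2,3,4,6} => REVISION
Constraint 2 (W != V) on D(W)={5,7,8} D(V)={4,5,7}: no change => not a revision
Constraint 3 (W != Y) on D(W)={5,7,8} D(Y)={2,3,4,6}: no change => not a revision
Constraint 4 (X != W) on D(X)={1,2,4} D(W)={5,7,8}: no change => not a revision
Total revisions = 1

Answer: 1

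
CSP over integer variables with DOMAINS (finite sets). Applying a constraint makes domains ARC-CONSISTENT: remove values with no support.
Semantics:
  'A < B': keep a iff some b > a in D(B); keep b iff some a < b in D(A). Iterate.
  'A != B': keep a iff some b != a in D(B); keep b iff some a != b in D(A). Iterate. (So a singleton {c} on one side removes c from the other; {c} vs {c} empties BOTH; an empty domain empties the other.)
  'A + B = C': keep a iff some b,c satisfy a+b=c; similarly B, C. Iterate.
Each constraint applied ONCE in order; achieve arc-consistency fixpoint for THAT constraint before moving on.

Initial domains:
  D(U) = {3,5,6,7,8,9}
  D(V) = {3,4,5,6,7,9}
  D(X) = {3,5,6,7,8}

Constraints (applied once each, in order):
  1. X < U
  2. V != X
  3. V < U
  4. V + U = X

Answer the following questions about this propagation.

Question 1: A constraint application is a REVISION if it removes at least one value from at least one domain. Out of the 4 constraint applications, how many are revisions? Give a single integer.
Constraint 1 (X < U) on D(X)={3,5,6,7,8} D(U)={3,5,6,7,8,9}: U {3,5,6,7,8,9}->{5,6,7,8,9} => REVISION
Constraint 2 (V != X) on D(V)={3,4,5,6,7,9} D(X)={3,5,6,7,8}: no change => not a revision
Constraint 3 (V < U) on D(V)={3,4,5,6,7,9} D(U)={5,6,7,8,9}: V {3,4,5,6,7,9}->{3,4,5,6,7} => REVISION
Constraint 4 (V + U = X) on D(V)={3,4,5,6,7} D(U)={5,6,7,8,9} D(X)={3,5,6,7,8}: V {3,4,5,6,7}->{3}; U {5,6,7,8,9}->{5}; X {3,5,6,7,8}->{8} => REVISION
Total revisions = 3

Answer: 3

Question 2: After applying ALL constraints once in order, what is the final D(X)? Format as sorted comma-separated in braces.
Answer: {8}

Derivation:
Constraint 1 (X < U) on D(X)={3,5,6,7,8} D(U)={3,5,6,7,8,9}: U {3,5,6,7,8,9}->{5,6,7,8,9}
Constraint 2 (V != X) on D(V)={3,4,5,6,7,9} D(X)={3,5,6,7,8}: no change
Constraint 3 (V < U) on D(V)={3,4,5,6,7,9} D(U)={5,6,7,8,9}: V {3,4,5,6,7,9}->{3,4,5,6,7}
Constraint 4 (V + U = X) on D(V)={3,4,5,6,7} D(U)={5,6,7,8,9} D(X)={3,5,6,7,8}: V {3,4,5,6,7}->{3}; U {5,6,7,8,9}->{5}; X {3,5,6,7,8}->{8}
So after all 4 constraints: D(X) = {8}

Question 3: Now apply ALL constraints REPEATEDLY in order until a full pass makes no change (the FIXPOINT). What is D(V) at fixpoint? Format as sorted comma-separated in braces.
pass 0 (initial): D(V)={3,4,5,6,7,9}
pass 1: U {3,5,6,7,8,9}->{5}; V {3,4,5,6,7,9}->{3}; X {3,5,6,7,8}->{8}
pass 2: U {5}->{}; V {3}->{}; X {8}->{}
pass 3: no change
Fixpoint after 3 passes: D(V) = {}

Answer: {}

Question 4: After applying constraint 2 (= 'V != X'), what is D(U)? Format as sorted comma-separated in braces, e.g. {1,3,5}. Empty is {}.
Constraint 1 (X < U) on D(X)={3,5,6,7,8} D(U)={3,5,6,7,8,9}: U {3,5,6,7,8,9}->{5,6,7,8,9}
Constraint 2 (V != X) on D(V)={3,4,5,6,7,9} D(X)={3,5,6,7,8}: no change
So after constraint 2: D(U) = {5,6,7,8,9}

Answer: {5,6,7,8,9}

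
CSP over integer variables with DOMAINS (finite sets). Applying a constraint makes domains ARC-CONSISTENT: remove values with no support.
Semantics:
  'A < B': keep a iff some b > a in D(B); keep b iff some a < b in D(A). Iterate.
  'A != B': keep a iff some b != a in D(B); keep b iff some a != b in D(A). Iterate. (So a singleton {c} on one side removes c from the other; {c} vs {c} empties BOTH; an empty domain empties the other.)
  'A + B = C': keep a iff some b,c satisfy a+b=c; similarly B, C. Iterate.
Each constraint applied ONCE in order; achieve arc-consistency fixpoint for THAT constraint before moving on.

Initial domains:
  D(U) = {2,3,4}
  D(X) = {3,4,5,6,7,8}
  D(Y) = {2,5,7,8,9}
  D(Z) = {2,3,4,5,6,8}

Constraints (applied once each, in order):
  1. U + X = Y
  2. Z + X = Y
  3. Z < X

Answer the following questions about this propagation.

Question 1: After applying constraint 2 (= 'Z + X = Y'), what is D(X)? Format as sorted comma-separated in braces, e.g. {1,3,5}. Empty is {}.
Constraint 1 (U + X = Y) on D(U)={2,3,4} D(X)={3,4,5,6,7,8} D(Y)={2,5,7,8,9}: X {3,4,5,6,7,8}->{3,4,5,6,7}; Y {2,5,7,8,9}->{5,7,8,9}
Constraint 2 (Z + X = Y) on D(Z)={2,3,4,5,6,8} D(X)={3,4,5,6,7} D(Y)={5,7,8,9}: Z {2,3,4,5,6,8}->{2,3,4,5,6}
So after constraint 2: D(X) = {3,4,5,6,7}

Answer: {3,4,5,6,7}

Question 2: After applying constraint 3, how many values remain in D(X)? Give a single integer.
Answer: 5

Derivation:
Constraint 1 (U + X = Y) on D(U)={2,3,4} D(X)={3,4,5,6,7,8} D(Y)={2,5,7,8,9}: X {3,4,5,6,7,8}->{3,4,5,6,7}; Y {2,5,7,8,9}->{5,7,8,9}
Constraint 2 (Z + X = Y) on D(Z)={2,3,4,5,6,8} D(X)={3,4,5,6,7} D(Y)={5,7,8,9}: Z {2,3,4,5,6,8}->{2,3,4,5,6}
Constraint 3 (Z < X) on D(Z)={2,3,4,5,6} D(X)={3,4,5,6,7}: no change
So after constraint 3: D(X)={3,4,5,6,7}, size = 5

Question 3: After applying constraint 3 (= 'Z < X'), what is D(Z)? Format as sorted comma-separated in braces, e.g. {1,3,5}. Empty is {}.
Answer: {2,3,4,5,6}

Derivation:
Constraint 1 (U + X = Y) on D(U)={2,3,4} D(X)={3,4,5,6,7,8} D(Y)={2,5,7,8,9}: X {3,4,5,6,7,8}->{3,4,5,6,7}; Y {2,5,7,8,9}->{5,7,8,9}
Constraint 2 (Z + X = Y) on D(Z)={2,3,4,5,6,8} D(X)={3,4,5,6,7} D(Y)={5,7,8,9}: Z {2,3,4,5,6,8}->{2,3,4,5,6}
Constraint 3 (Z < X) on D(Z)={2,3,4,5,6} D(X)={3,4,5,6,7}: no change
So after constraint 3: D(Z) = {2,3,4,5,6}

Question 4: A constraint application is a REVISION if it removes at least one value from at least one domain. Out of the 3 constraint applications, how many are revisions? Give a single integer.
Answer: 2

Derivation:
Constraint 1 (U + X = Y) on D(U)={2,3,4} D(X)={3,4,5,6,7,8} D(Y)={2,5,7,8,9}: X {3,4,5,6,7,8}->{3,4,5,6,7}; Y {2,5,7,8,9}->{5,7,8,9} => REVISION
Constraint 2 (Z + X = Y) on D(Z)={2,3,4,5,6,8} D(X)={3,4,5,6,7} D(Y)={5,7,8,9}: Z {2,3,4,5,6,8}->{2,3,4,5,6} => REVISION
Constraint 3 (Z < X) on D(Z)={2,3,4,5,6} D(X)={3,4,5,6,7}: no change => not a revision
Total revisions = 2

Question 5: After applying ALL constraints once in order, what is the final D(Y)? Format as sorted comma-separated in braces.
Answer: {5,7,8,9}

Derivation:
Constraint 1 (U + X = Y) on D(U)={2,3,4} D(X)={3,4,5,6,7,8} D(Y)={2,5,7,8,9}: X {3,4,5,6,7,8}->{3,4,5,6,7}; Y {2,5,7,8,9}->{5,7,8,9}
Constraint 2 (Z + X = Y) on D(Z)={2,3,4,5,6,8} D(X)={3,4,5,6,7} D(Y)={5,7,8,9}: Z {2,3,4,5,6,8}->{2,3,4,5,6}
Constraint 3 (Z < X) on D(Z)={2,3,4,5,6} D(X)={3,4,5,6,7}: no change
So after all 3 constraints: D(Y) = {5,7,8,9}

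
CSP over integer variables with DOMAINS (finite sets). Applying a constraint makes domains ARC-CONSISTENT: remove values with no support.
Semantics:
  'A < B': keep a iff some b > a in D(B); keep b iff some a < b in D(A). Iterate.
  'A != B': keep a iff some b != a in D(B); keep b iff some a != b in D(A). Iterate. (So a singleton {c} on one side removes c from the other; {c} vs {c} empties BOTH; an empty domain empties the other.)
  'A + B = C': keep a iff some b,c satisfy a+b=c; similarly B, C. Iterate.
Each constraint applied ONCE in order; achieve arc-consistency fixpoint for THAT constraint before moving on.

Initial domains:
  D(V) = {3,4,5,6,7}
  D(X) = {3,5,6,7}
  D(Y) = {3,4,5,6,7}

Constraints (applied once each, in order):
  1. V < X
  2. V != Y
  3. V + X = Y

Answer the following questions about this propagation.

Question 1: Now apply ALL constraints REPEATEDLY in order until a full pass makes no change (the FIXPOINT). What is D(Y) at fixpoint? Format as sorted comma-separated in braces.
pass 0 (initial): D(Y)={3,4,5,6,7}
pass 1: V {3,4,5,6,7}->{}; X {3,5,6,7}->{}; Y {3,4,5,6,7}->{}
pass 2: no change
Fixpoint after 2 passes: D(Y) = {}

Answer: {}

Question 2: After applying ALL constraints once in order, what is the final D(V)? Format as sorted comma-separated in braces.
Answer: {}

Derivation:
Constraint 1 (V < X) on D(V)={3,4,5,6,7} D(X)={3,5,6,7}: V {3,4,5,6,7}->{3,4,5,6}; X {3,5,6,7}->{5,6,7}
Constraint 2 (V != Y) on D(V)={3,4,5,6} D(Y)={3,4,5,6,7}: no change
Constraint 3 (V + X = Y) on D(V)={3,4,5,6} D(X)={5,6,7} D(Y)={3,4,5,6,7}: V {3,4,5,6}->{}; X {5,6,7}->{}; Y {3,4,5,6,7}->{}
So after all 3 constraints: D(V) = {}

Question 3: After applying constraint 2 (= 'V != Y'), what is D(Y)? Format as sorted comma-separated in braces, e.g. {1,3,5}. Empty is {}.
Answer: {3,4,5,6,7}

Derivation:
Constraint 1 (V < X) on D(V)={3,4,5,6,7} D(X)={3,5,6,7}: V {3,4,5,6,7}->{3,4,5,6}; X {3,5,6,7}->{5,6,7}
Constraint 2 (V != Y) on D(V)={3,4,5,6} D(Y)={3,4,5,6,7}: no change
So after constraint 2: D(Y) = {3,4,5,6,7}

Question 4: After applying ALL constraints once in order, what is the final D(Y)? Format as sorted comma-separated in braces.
Answer: {}

Derivation:
Constraint 1 (V < X) on D(V)={3,4,5,6,7} D(X)={3,5,6,7}: V {3,4,5,6,7}->{3,4,5,6}; X {3,5,6,7}->{5,6,7}
Constraint 2 (V != Y) on D(V)={3,4,5,6} D(Y)={3,4,5,6,7}: no change
Constraint 3 (V + X = Y) on D(V)={3,4,5,6} D(X)={5,6,7} D(Y)={3,4,5,6,7}: V {3,4,5,6}->{}; X {5,6,7}->{}; Y {3,4,5,6,7}->{}
So after all 3 constraints: D(Y) = {}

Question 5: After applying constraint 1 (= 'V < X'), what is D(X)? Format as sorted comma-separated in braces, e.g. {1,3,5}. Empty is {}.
Answer: {5,6,7}

Derivation:
Constraint 1 (V < X) on D(V)={3,4,5,6,7} D(X)={3,5,6,7}: V {3,4,5,6,7}->{3,4,5,6}; X {3,5,6,7}->{5,6,7}
So after constraint 1: D(X) = {5,6,7}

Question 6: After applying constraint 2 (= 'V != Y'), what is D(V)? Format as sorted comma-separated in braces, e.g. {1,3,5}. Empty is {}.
Answer: {3,4,5,6}

Derivation:
Constraint 1 (V < X) on D(V)={3,4,5,6,7} D(X)={3,5,6,7}: V {3,4,5,6,7}->{3,4,5,6}; X {3,5,6,7}->{5,6,7}
Constraint 2 (V != Y) on D(V)={3,4,5,6} D(Y)={3,4,5,6,7}: no change
So after constraint 2: D(V) = {3,4,5,6}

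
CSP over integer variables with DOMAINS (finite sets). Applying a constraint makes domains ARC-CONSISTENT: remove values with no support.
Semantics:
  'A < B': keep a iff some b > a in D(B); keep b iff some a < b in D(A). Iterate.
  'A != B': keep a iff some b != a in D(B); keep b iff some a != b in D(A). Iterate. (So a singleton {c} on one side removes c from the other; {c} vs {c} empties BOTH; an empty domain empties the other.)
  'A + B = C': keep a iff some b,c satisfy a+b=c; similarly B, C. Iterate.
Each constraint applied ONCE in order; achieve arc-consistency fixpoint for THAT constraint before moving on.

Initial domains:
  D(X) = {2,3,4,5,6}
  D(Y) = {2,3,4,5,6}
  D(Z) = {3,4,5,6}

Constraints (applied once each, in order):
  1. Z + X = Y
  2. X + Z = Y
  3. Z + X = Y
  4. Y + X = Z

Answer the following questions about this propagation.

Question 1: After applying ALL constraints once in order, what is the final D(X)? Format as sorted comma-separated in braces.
Answer: {}

Derivation:
Constraint 1 (Z + X = Y) on D(Z)={3,4,5,6} D(X)={2,3,4,5,6} D(Y)={2,3,4,5,6}: Z {3,4,5,6}->{3,4}; X {2,3,4,5,6}->{2,3}; Y {2,3,4,5,6}->{5,6}
Constraint 2 (X + Z = Y) on D(X)={2,3} D(Z)={3,4} D(Y)={5,6}: no change
Constraint 3 (Z + X = Y) on D(Z)={3,4} D(X)={2,3} D(Y)={5,6}: no change
Constraint 4 (Y + X = Z) on D(Y)={5,6} D(X)={2,3} D(Z)={3,4}: Y {5,6}->{}; X {2,3}->{}; Z {3,4}->{}
So after all 4 constraints: D(X) = {}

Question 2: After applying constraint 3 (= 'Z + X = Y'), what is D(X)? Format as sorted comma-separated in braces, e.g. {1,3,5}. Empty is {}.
Answer: {2,3}

Derivation:
Constraint 1 (Z + X = Y) on D(Z)={3,4,5,6} D(X)={2,3,4,5,6} D(Y)={2,3,4,5,6}: Z {3,4,5,6}->{3,4}; X {2,3,4,5,6}->{2,3}; Y {2,3,4,5,6}->{5,6}
Constraint 2 (X + Z = Y) on D(X)={2,3} D(Z)={3,4} D(Y)={5,6}: no change
Constraint 3 (Z + X = Y) on D(Z)={3,4} D(X)={2,3} D(Y)={5,6}: no change
So after constraint 3: D(X) = {2,3}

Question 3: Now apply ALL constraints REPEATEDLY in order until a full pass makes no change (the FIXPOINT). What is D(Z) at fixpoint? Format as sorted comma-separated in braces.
pass 0 (initial): D(Z)={3,4,5,6}
pass 1: X {2,3,4,5,6}->{}; Y {2,3,4,5,6}->{}; Z {3,4,5,6}->{}
pass 2: no change
Fixpoint after 2 passes: D(Z) = {}

Answer: {}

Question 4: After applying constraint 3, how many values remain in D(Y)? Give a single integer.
Answer: 2

Derivation:
Constraint 1 (Z + X = Y) on D(Z)={3,4,5,6} D(X)={2,3,4,5,6} D(Y)={2,3,4,5,6}: Z {3,4,5,6}->{3,4}; X {2,3,4,5,6}->{2,3}; Y {2,3,4,5,6}->{5,6}
Constraint 2 (X + Z = Y) on D(X)={2,3} D(Z)={3,4} D(Y)={5,6}: no change
Constraint 3 (Z + X = Y) on D(Z)={3,4} D(X)={2,3} D(Y)={5,6}: no change
So after constraint 3: D(Y)={5,6}, size = 2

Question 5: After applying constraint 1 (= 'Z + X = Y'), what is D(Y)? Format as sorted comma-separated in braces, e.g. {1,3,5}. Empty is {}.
Constraint 1 (Z + X = Y) on D(Z)={3,4,5,6} D(X)={2,3,4,5,6} D(Y)={2,3,4,5,6}: Z {3,4,5,6}->{3,4}; X {2,3,4,5,6}->{2,3}; Y {2,3,4,5,6}->{5,6}
So after constraint 1: D(Y) = {5,6}

Answer: {5,6}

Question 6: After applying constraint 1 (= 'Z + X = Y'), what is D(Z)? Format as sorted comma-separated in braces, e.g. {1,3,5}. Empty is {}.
Answer: {3,4}

Derivation:
Constraint 1 (Z + X = Y) on D(Z)={3,4,5,6} D(X)={2,3,4,5,6} D(Y)={2,3,4,5,6}: Z {3,4,5,6}->{3,4}; X {2,3,4,5,6}->{2,3}; Y {2,3,4,5,6}->{5,6}
So after constraint 1: D(Z) = {3,4}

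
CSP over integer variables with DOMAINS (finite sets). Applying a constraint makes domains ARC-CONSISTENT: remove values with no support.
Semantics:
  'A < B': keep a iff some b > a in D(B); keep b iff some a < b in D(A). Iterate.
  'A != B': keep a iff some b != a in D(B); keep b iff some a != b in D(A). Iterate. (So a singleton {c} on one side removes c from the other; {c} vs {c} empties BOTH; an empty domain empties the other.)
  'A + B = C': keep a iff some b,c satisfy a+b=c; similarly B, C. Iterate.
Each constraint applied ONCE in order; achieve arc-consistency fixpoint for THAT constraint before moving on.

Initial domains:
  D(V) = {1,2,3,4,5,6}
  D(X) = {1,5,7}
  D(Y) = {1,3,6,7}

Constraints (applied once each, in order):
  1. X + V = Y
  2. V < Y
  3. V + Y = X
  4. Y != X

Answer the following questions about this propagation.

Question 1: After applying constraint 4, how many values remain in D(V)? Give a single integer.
Constraint 1 (X + V = Y) on D(X)={1,5,7} D(V)={1,2,3,4,5,6} D(Y)={1,3,6,7}: X {1,5,7}->{1,5}; V {1,2,3,4,5,6}->{1,2,5,6}; Y {1,3,6,7}->{3,6,7}
Constraint 2 (V < Y) on D(V)={1,2,5,6} D(Y)={3,6,7}: no change
Constraint 3 (V + Y = X) on D(V)={1,2,5,6} D(Y)={3,6,7} D(X)={1,5}: V {1,2,5,6}->{2}; Y {3,6,7}->{3}; X {1,5}->{5}
Constraint 4 (Y != X) on D(Y)={3} D(X)={5}: no change
So after constraint 4: D(V)={2}, size = 1

Answer: 1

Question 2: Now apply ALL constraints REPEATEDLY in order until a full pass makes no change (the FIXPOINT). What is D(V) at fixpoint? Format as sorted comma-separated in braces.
pass 0 (initial): D(V)={1,2,3,4,5,6}
pass 1: V {1,2,3,4,5,6}->{2}; X {1,5,7}->{5}; Y {1,3,6,7}->{3}
pass 2: V {2}->{}; X {5}->{}; Y {3}->{}
pass 3: no change
Fixpoint after 3 passes: D(V) = {}

Answer: {}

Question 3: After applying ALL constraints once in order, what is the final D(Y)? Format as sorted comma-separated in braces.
Answer: {3}

Derivation:
Constraint 1 (X + V = Y) on D(X)={1,5,7} D(V)={1,2,3,4,5,6} D(Y)={1,3,6,7}: X {1,5,7}->{1,5}; V {1,2,3,4,5,6}->{1,2,5,6}; Y {1,3,6,7}->{3,6,7}
Constraint 2 (V < Y) on D(V)={1,2,5,6} D(Y)={3,6,7}: no change
Constraint 3 (V + Y = X) on D(V)={1,2,5,6} D(Y)={3,6,7} D(X)={1,5}: V {1,2,5,6}->{2}; Y {3,6,7}->{3}; X {1,5}->{5}
Constraint 4 (Y != X) on D(Y)={3} D(X)={5}: no change
So after all 4 constraints: D(Y) = {3}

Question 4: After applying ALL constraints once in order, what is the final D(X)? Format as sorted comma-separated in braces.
Constraint 1 (X + V = Y) on D(X)={1,5,7} D(V)={1,2,3,4,5,6} D(Y)={1,3,6,7}: X {1,5,7}->{1,5}; V {1,2,3,4,5,6}->{1,2,5,6}; Y {1,3,6,7}->{3,6,7}
Constraint 2 (V < Y) on D(V)={1,2,5,6} D(Y)={3,6,7}: no change
Constraint 3 (V + Y = X) on D(V)={1,2,5,6} D(Y)={3,6,7} D(X)={1,5}: V {1,2,5,6}->{2}; Y {3,6,7}->{3}; X {1,5}->{5}
Constraint 4 (Y != X) on D(Y)={3} D(X)={5}: no change
So after all 4 constraints: D(X) = {5}

Answer: {5}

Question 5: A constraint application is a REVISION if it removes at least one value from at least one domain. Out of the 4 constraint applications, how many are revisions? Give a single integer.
Answer: 2

Derivation:
Constraint 1 (X + V = Y) on D(X)={1,5,7} D(V)={1,2,3,4,5,6} D(Y)={1,3,6,7}: X {1,5,7}->{1,5}; V {1,2,3,4,5,6}->{1,2,5,6}; Y {1,3,6,7}->{3,6,7} => REVISION
Constraint 2 (V < Y) on D(V)={1,2,5,6} D(Y)={3,6,7}: no change => not a revision
Constraint 3 (V + Y = X) on D(V)={1,2,5,6} D(Y)={3,6,7} D(X)={1,5}: V {1,2,5,6}->{2}; Y {3,6,7}->{3}; X {1,5}->{5} => REVISION
Constraint 4 (Y != X) on D(Y)={3} D(X)={5}: no change => not a revision
Total revisions = 2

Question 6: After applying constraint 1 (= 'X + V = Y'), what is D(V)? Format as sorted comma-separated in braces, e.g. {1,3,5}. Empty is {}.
Constraint 1 (X + V = Y) on D(X)={1,5,7} D(V)={1,2,3,4,5,6} D(Y)={1,3,6,7}: X {1,5,7}->{1,5}; V {1,2,3,4,5,6}->{1,2,5,6}; Y {1,3,6,7}->{3,6,7}
So after constraint 1: D(V) = {1,2,5,6}

Answer: {1,2,5,6}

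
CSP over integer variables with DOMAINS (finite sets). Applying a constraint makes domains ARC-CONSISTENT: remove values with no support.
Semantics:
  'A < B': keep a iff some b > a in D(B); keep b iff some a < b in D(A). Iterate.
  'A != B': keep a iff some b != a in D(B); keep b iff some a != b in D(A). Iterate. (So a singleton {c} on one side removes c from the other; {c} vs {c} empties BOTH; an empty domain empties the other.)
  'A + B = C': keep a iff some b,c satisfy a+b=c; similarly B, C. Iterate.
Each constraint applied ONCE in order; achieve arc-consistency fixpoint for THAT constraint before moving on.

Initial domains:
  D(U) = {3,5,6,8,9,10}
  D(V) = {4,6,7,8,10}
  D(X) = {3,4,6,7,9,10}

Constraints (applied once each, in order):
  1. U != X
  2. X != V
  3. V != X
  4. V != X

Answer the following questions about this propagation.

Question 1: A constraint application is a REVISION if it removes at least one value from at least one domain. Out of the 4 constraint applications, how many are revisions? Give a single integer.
Constraint 1 (U != X) on D(U)={3,5,6,8,9,10} D(X)={3,4,6,7,9,10}: no change => not a revision
Constraint 2 (X != V) on D(X)={3,4,6,7,9,10} D(V)={4,6,7,8,10}: no change => not a revision
Constraint 3 (V != X) on D(V)={4,6,7,8,10} D(X)={3,4,6,7,9,10}: no change => not a revision
Constraint 4 (V != X) on D(V)={4,6,7,8,10} D(X)={3,4,6,7,9,10}: no change => not a revision
Total revisions = 0

Answer: 0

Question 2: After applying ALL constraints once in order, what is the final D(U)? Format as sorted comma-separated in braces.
Answer: {3,5,6,8,9,10}

Derivation:
Constraint 1 (U != X) on D(U)={3,5,6,8,9,10} D(X)={3,4,6,7,9,10}: no change
Constraint 2 (X != V) on D(X)={3,4,6,7,9,10} D(V)={4,6,7,8,10}: no change
Constraint 3 (V != X) on D(V)={4,6,7,8,10} D(X)={3,4,6,7,9,10}: no change
Constraint 4 (V != X) on D(V)={4,6,7,8,10} D(X)={3,4,6,7,9,10}: no change
So after all 4 constraints: D(U) = {3,5,6,8,9,10}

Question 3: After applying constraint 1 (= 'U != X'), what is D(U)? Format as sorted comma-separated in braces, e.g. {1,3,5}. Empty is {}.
Answer: {3,5,6,8,9,10}

Derivation:
Constraint 1 (U != X) on D(U)={3,5,6,8,9,10} D(X)={3,4,6,7,9,10}: no change
So after constraint 1: D(U) = {3,5,6,8,9,10}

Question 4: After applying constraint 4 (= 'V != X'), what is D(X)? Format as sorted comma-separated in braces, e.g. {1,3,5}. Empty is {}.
Constraint 1 (U != X) on D(U)={3,5,6,8,9,10} D(X)={3,4,6,7,9,10}: no change
Constraint 2 (X != V) on D(X)={3,4,6,7,9,10} D(V)={4,6,7,8,10}: no change
Constraint 3 (V != X) on D(V)={4,6,7,8,10} D(X)={3,4,6,7,9,10}: no change
Constraint 4 (V != X) on D(V)={4,6,7,8,10} D(X)={3,4,6,7,9,10}: no change
So after constraint 4: D(X) = {3,4,6,7,9,10}

Answer: {3,4,6,7,9,10}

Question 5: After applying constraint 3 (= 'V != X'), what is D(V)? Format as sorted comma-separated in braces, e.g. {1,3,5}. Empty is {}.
Constraint 1 (U != X) on D(U)={3,5,6,8,9,10} D(X)={3,4,6,7,9,10}: no change
Constraint 2 (X != V) on D(X)={3,4,6,7,9,10} D(V)={4,6,7,8,10}: no change
Constraint 3 (V != X) on D(V)={4,6,7,8,10} D(X)={3,4,6,7,9,10}: no change
So after constraint 3: D(V) = {4,6,7,8,10}

Answer: {4,6,7,8,10}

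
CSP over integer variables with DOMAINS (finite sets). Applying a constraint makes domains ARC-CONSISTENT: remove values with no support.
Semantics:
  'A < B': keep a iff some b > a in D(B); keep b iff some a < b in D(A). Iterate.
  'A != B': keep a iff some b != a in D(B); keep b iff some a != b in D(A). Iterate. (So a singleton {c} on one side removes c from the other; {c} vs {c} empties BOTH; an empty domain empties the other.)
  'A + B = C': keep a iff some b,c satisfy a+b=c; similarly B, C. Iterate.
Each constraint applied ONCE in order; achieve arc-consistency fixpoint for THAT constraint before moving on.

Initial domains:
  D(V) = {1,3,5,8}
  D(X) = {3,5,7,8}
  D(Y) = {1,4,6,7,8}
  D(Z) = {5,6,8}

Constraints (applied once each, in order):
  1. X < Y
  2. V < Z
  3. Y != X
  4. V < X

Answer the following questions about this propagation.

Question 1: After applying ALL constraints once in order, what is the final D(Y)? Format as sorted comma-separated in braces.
Constraint 1 (X < Y) on D(X)={3,5,7,8} D(Y)={1,4,6,7,8}: X {3,5,7,8}->{3,5,7}; Y {1,4,6,7,8}->{4,6,7,8}
Constraint 2 (V < Z) on D(V)={1,3,5,8} D(Z)={5,6,8}: V {1,3,5,8}->{1,3,5}
Constraint 3 (Y != X) on D(Y)={4,6,7,8} D(X)={3,5,7}: no change
Constraint 4 (V < X) on D(V)={1,3,5} D(X)={3,5,7}: no change
So after all 4 constraints: D(Y) = {4,6,7,8}

Answer: {4,6,7,8}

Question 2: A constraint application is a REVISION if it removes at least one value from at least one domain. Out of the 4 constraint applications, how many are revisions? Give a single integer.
Answer: 2

Derivation:
Constraint 1 (X < Y) on D(X)={3,5,7,8} D(Y)={1,4,6,7,8}: X {3,5,7,8}->{3,5,7}; Y {1,4,6,7,8}->{4,6,7,8} => REVISION
Constraint 2 (V < Z) on D(V)={1,3,5,8} D(Z)={5,6,8}: V {1,3,5,8}->{1,3,5} => REVISION
Constraint 3 (Y != X) on D(Y)={4,6,7,8} D(X)={3,5,7}: no change => not a revision
Constraint 4 (V < X) on D(V)={1,3,5} D(X)={3,5,7}: no change => not a revision
Total revisions = 2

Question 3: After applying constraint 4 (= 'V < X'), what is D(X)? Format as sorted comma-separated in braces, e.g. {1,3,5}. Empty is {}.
Answer: {3,5,7}

Derivation:
Constraint 1 (X < Y) on D(X)={3,5,7,8} D(Y)={1,4,6,7,8}: X {3,5,7,8}->{3,5,7}; Y {1,4,6,7,8}->{4,6,7,8}
Constraint 2 (V < Z) on D(V)={1,3,5,8} D(Z)={5,6,8}: V {1,3,5,8}->{1,3,5}
Constraint 3 (Y != X) on D(Y)={4,6,7,8} D(X)={3,5,7}: no change
Constraint 4 (V < X) on D(V)={1,3,5} D(X)={3,5,7}: no change
So after constraint 4: D(X) = {3,5,7}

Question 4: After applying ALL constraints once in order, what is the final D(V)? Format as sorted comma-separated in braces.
Answer: {1,3,5}

Derivation:
Constraint 1 (X < Y) on D(X)={3,5,7,8} D(Y)={1,4,6,7,8}: X {3,5,7,8}->{3,5,7}; Y {1,4,6,7,8}->{4,6,7,8}
Constraint 2 (V < Z) on D(V)={1,3,5,8} D(Z)={5,6,8}: V {1,3,5,8}->{1,3,5}
Constraint 3 (Y != X) on D(Y)={4,6,7,8} D(X)={3,5,7}: no change
Constraint 4 (V < X) on D(V)={1,3,5} D(X)={3,5,7}: no change
So after all 4 constraints: D(V) = {1,3,5}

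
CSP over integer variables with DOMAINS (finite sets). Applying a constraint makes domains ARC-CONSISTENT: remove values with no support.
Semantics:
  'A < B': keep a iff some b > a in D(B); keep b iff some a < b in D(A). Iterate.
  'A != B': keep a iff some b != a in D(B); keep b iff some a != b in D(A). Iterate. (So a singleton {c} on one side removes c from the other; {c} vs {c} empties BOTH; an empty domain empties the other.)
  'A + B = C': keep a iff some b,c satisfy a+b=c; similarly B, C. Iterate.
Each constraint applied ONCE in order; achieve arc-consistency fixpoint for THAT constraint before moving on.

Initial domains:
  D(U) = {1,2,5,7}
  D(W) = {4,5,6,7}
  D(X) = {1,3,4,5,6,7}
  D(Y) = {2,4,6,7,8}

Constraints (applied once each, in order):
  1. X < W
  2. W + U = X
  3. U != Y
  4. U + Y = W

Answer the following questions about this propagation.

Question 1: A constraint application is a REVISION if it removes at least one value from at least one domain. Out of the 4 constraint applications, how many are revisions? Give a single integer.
Answer: 3

Derivation:
Constraint 1 (X < W) on D(X)={1,3,4,5,6,7} D(W)={4,5,6,7}: X {1,3,4,5,6,7}->{1,3,4,5,6} => REVISION
Constraint 2 (W + U = X) on D(W)={4,5,6,7} D(U)={1,2,5,7} D(X)={1,3,4,5,6}: W {4,5,6,7}->{4,5}; U {1,2,5,7}->{1,2}; X {1,3,4,5,6}->{5,6} => REVISION
Constraint 3 (U != Y) on D(U)={1,2} D(Y)={2,4,6,7,8}: no change => not a revision
Constraint 4 (U + Y = W) on D(U)={1,2} D(Y)={2,4,6,7,8} D(W)={4,5}: Y {2,4,6,7,8}->{2,4} => REVISION
Total revisions = 3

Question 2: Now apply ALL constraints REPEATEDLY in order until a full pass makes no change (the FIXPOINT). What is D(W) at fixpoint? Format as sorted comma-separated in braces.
Answer: {}

Derivation:
pass 0 (initial): D(W)={4,5,6,7}
pass 1: U {1,2,5,7}->{1,2}; W {4,5,6,7}->{4,5}; X {1,3,4,5,6,7}->{5,6}; Y {2,4,6,7,8}->{2,4}
pass 2: U {1,2}->{}; W {4,5}->{}; X {5,6}->{}; Y {2,4}->{}
pass 3: no change
Fixpoint after 3 passes: D(W) = {}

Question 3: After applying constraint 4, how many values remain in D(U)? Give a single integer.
Constraint 1 (X < W) on D(X)={1,3,4,5,6,7} D(W)={4,5,6,7}: X {1,3,4,5,6,7}->{1,3,4,5,6}
Constraint 2 (W + U = X) on D(W)={4,5,6,7} D(U)={1,2,5,7} D(X)={1,3,4,5,6}: W {4,5,6,7}->{4,5}; U {1,2,5,7}->{1,2}; X {1,3,4,5,6}->{5,6}
Constraint 3 (U != Y) on D(U)={1,2} D(Y)={2,4,6,7,8}: no change
Constraint 4 (U + Y = W) on D(U)={1,2} D(Y)={2,4,6,7,8} D(W)={4,5}: Y {2,4,6,7,8}->{2,4}
So after constraint 4: D(U)={1,2}, size = 2

Answer: 2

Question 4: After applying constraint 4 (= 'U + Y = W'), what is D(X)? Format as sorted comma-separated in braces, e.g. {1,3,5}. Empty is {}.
Answer: {5,6}

Derivation:
Constraint 1 (X < W) on D(X)={1,3,4,5,6,7} D(W)={4,5,6,7}: X {1,3,4,5,6,7}->{1,3,4,5,6}
Constraint 2 (W + U = X) on D(W)={4,5,6,7} D(U)={1,2,5,7} D(X)={1,3,4,5,6}: W {4,5,6,7}->{4,5}; U {1,2,5,7}->{1,2}; X {1,3,4,5,6}->{5,6}
Constraint 3 (U != Y) on D(U)={1,2} D(Y)={2,4,6,7,8}: no change
Constraint 4 (U + Y = W) on D(U)={1,2} D(Y)={2,4,6,7,8} D(W)={4,5}: Y {2,4,6,7,8}->{2,4}
So after constraint 4: D(X) = {5,6}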